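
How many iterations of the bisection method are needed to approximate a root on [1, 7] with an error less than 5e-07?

We need (b-a)/2^n ≤ 5e-07
(7 - 1)/2^n ≤ 5e-07
6/2^n ≤ 5e-07
2^n ≥ 12000000
n ≥ log₂(12000000) = 23.52
n ≥ 24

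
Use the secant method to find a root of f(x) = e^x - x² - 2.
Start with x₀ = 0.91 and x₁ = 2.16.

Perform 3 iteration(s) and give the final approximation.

f(x) = e^x - x² - 2
x₀ = 0.91, x₁ = 2.16

Secant formula: x_{n+1} = x_n - f(x_n)(x_n - x_{n-1})/(f(x_n) - f(x_{n-1}))

Iteration 1:
  f(0.910000) = -0.343777
  f(2.160000) = 2.005538
  x_2 = 2.160000 - 2.005538×(2.160000 - 0.910000)/(2.005538 - (-0.343777))
       = 1.092914
Iteration 2:
  f(2.160000) = 2.005538
  f(1.092914) = -0.211508
  x_3 = 1.092914 - (-0.211508)×(1.092914 - 2.160000)/(-0.211508 - 2.005538)
       = 1.194714
Iteration 3:
  f(1.092914) = -0.211508
  f(1.194714) = -0.124728
  x_4 = 1.194714 - (-0.124728)×(1.194714 - 1.092914)/(-0.124728 - (-0.211508))
       = 1.341033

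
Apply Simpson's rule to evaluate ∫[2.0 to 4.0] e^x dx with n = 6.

f(x) = e^x
a = 2.0, b = 4.0, n = 6
h = (b - a)/n = 0.333333

Simpson's rule: (h/3)[f(x₀) + 4f(x₁) + 2f(x₂) + ... + f(xₙ)]

x_0 = 2.0000, f(x_0) = 7.389056, coefficient = 1
x_1 = 2.3333, f(x_1) = 10.312259, coefficient = 4
x_2 = 2.6667, f(x_2) = 14.391916, coefficient = 2
x_3 = 3.0000, f(x_3) = 20.085537, coefficient = 4
x_4 = 3.3333, f(x_4) = 28.031625, coefficient = 2
x_5 = 3.6667, f(x_5) = 39.121284, coefficient = 4
x_6 = 4.0000, f(x_6) = 54.598150, coefficient = 1

I ≈ (0.333333/3) × 424.910606 = 47.212290
Exact value: 47.209094
Error: 0.003196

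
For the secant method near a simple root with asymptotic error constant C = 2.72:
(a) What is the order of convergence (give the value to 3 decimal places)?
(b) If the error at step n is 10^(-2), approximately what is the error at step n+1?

(a) Secant method has superlinear convergence with order φ = (1+√5)/2 ≈ 1.618.
    This means |e_{n+1}| ≈ C|e_n|^1.618.

(b) With |e_n| = 10^(-2) and C = 2.72:
    |e_{n+1}| ≈ 2.72 × (10^(-2))^1.618 = 2.72 × 10^(-3.24)

(a) ≈ 1.618 (golden ratio); (b) |e_{n+1}| ≈ 1.579e-03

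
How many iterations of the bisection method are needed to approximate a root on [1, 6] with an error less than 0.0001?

We need (b-a)/2^n ≤ 0.0001
(6 - 1)/2^n ≤ 0.0001
5/2^n ≤ 0.0001
2^n ≥ 50000
n ≥ log₂(50000) = 15.61
n ≥ 16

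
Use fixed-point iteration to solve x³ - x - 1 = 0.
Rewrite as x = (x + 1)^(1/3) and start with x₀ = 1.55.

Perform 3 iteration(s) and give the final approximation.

Equation: x³ - x - 1 = 0
Fixed-point form: x = (x + 1)^(1/3)
x₀ = 1.55

x_1 = g(1.550000) = 1.366197
x_2 = g(1.366197) = 1.332550
x_3 = g(1.332550) = 1.326204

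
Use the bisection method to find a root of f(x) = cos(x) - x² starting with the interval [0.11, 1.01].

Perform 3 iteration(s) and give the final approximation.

f(x) = cos(x) - x²
Initial interval: [0.11, 1.01]

Iteration 1:
  c_1 = (0.110000 + 1.010000)/2 = 0.560000
  f(c_1) = f(0.560000) = 0.533655
  f(a) × f(c) ≥ 0, new interval: [0.560000, 1.010000]
Iteration 2:
  c_2 = (0.560000 + 1.010000)/2 = 0.785000
  f(c_2) = f(0.785000) = 0.091163
  f(a) × f(c) ≥ 0, new interval: [0.785000, 1.010000]
Iteration 3:
  c_3 = (0.785000 + 1.010000)/2 = 0.897500
  f(c_3) = f(0.897500) = -0.181940
  f(a) × f(c) < 0, new interval: [0.785000, 0.897500]

After 3 iteration(s), the approximation is c_3 = 0.897500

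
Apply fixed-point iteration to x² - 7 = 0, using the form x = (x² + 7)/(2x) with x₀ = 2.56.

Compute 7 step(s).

Equation: x² - 7 = 0
Fixed-point form: x = (x² + 7)/(2x)
x₀ = 2.56

x_1 = g(2.560000) = 2.647187
x_2 = g(2.647187) = 2.645752
x_3 = g(2.645752) = 2.645751
x_4 = g(2.645751) = 2.645751
x_5 = g(2.645751) = 2.645751
x_6 = g(2.645751) = 2.645751
x_7 = g(2.645751) = 2.645751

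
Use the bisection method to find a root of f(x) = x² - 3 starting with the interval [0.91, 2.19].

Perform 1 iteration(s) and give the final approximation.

f(x) = x² - 3
Initial interval: [0.91, 2.19]

Iteration 1:
  c_1 = (0.910000 + 2.190000)/2 = 1.550000
  f(c_1) = f(1.550000) = -0.597500
  f(a) × f(c) ≥ 0, new interval: [1.550000, 2.190000]

After 1 iteration(s), the approximation is c_1 = 1.550000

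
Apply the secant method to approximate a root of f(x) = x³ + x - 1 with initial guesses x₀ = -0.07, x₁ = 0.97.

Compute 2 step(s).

f(x) = x³ + x - 1
x₀ = -0.07, x₁ = 0.97

Secant formula: x_{n+1} = x_n - f(x_n)(x_n - x_{n-1})/(f(x_n) - f(x_{n-1}))

Iteration 1:
  f(-0.070000) = -1.070343
  f(0.970000) = 0.882673
  x_2 = 0.970000 - 0.882673×(0.970000 - (-0.070000))/(0.882673 - (-1.070343))
       = 0.499968
Iteration 2:
  f(0.970000) = 0.882673
  f(0.499968) = -0.375056
  x_3 = 0.499968 - (-0.375056)×(0.499968 - 0.970000)/(-0.375056 - 0.882673)
       = 0.640132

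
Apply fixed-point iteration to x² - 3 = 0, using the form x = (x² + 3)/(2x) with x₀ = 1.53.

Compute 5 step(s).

Equation: x² - 3 = 0
Fixed-point form: x = (x² + 3)/(2x)
x₀ = 1.53

x_1 = g(1.530000) = 1.745392
x_2 = g(1.745392) = 1.732102
x_3 = g(1.732102) = 1.732051
x_4 = g(1.732051) = 1.732051
x_5 = g(1.732051) = 1.732051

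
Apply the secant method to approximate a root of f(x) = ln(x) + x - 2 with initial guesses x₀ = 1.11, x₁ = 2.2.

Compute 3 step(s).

f(x) = ln(x) + x - 2
x₀ = 1.11, x₁ = 2.2

Secant formula: x_{n+1} = x_n - f(x_n)(x_n - x_{n-1})/(f(x_n) - f(x_{n-1}))

Iteration 1:
  f(1.110000) = -0.785640
  f(2.200000) = 0.988457
  x_2 = 2.200000 - 0.988457×(2.200000 - 1.110000)/(0.988457 - (-0.785640))
       = 1.592695
Iteration 2:
  f(2.200000) = 0.988457
  f(1.592695) = 0.058122
  x_3 = 1.592695 - 0.058122×(1.592695 - 2.200000)/(0.058122 - 0.988457)
       = 1.554754
Iteration 3:
  f(1.592695) = 0.058122
  f(1.554754) = -0.003929
  x_4 = 1.554754 - (-0.003929)×(1.554754 - 1.592695)/(-0.003929 - 0.058122)
       = 1.557156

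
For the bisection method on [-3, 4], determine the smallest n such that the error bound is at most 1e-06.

We need (b-a)/2^n ≤ 1e-06
(4 - (-3))/2^n ≤ 1e-06
7/2^n ≤ 1e-06
2^n ≥ 7000000
n ≥ log₂(7000000) = 22.74
n ≥ 23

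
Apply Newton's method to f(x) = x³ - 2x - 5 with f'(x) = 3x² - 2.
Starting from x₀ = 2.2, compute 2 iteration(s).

f(x) = x³ - 2x - 5
f'(x) = 3x² - 2
x₀ = 2.2

Newton-Raphson formula: x_{n+1} = x_n - f(x_n)/f'(x_n)

Iteration 1:
  f(2.200000) = 1.248000
  f'(2.200000) = 12.520000
  x_1 = 2.200000 - 1.248000/12.520000 = 2.100319
Iteration 2:
  f(2.100319) = 0.064589
  f'(2.100319) = 11.234026
  x_2 = 2.100319 - 0.064589/11.234026 = 2.094570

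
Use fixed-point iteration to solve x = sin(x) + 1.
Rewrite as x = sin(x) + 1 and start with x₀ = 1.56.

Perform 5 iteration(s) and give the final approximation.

Equation: x = sin(x) + 1
Fixed-point form: x = sin(x) + 1
x₀ = 1.56

x_1 = g(1.560000) = 1.999942
x_2 = g(1.999942) = 1.909322
x_3 = g(1.909322) = 1.943245
x_4 = g(1.943245) = 1.931439
x_5 = g(1.931439) = 1.935670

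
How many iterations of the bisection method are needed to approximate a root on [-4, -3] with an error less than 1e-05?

We need (b-a)/2^n ≤ 1e-05
(-3 - (-4))/2^n ≤ 1e-05
1/2^n ≤ 1e-05
2^n ≥ 100000
n ≥ log₂(100000) = 16.61
n ≥ 17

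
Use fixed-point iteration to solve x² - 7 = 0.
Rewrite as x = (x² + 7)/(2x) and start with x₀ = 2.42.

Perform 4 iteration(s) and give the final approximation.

Equation: x² - 7 = 0
Fixed-point form: x = (x² + 7)/(2x)
x₀ = 2.42

x_1 = g(2.420000) = 2.656281
x_2 = g(2.656281) = 2.645772
x_3 = g(2.645772) = 2.645751
x_4 = g(2.645751) = 2.645751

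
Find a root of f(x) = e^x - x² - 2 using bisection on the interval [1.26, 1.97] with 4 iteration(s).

f(x) = e^x - x² - 2
Initial interval: [1.26, 1.97]

Iteration 1:
  c_1 = (1.260000 + 1.970000)/2 = 1.615000
  f(c_1) = f(1.615000) = 0.419663
  f(a) × f(c) < 0, new interval: [1.260000, 1.615000]
Iteration 2:
  c_2 = (1.260000 + 1.615000)/2 = 1.437500
  f(c_2) = f(1.437500) = 0.143751
  f(a) × f(c) < 0, new interval: [1.260000, 1.437500]
Iteration 3:
  c_3 = (1.260000 + 1.437500)/2 = 1.348750
  f(c_3) = f(1.348750) = 0.033480
  f(a) × f(c) < 0, new interval: [1.260000, 1.348750]
Iteration 4:
  c_4 = (1.260000 + 1.348750)/2 = 1.304375
  f(c_4) = f(1.304375) = -0.016009
  f(a) × f(c) ≥ 0, new interval: [1.304375, 1.348750]

After 4 iteration(s), the approximation is c_4 = 1.304375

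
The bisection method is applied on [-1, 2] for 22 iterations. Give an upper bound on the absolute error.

Bisection error bound: |error| ≤ (b-a)/2^n
|error| ≤ (2 - (-1))/2^22 = 3/2^22
|error| ≤ 0.0000007153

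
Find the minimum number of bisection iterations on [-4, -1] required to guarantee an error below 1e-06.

We need (b-a)/2^n ≤ 1e-06
(-1 - (-4))/2^n ≤ 1e-06
3/2^n ≤ 1e-06
2^n ≥ 3000000
n ≥ log₂(3000000) = 21.52
n ≥ 22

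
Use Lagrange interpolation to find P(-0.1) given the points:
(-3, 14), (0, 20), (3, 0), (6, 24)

Lagrange interpolation formula:
P(x) = Σ yᵢ × Lᵢ(x)
where Lᵢ(x) = Π_{j≠i} (x - xⱼ)/(xᵢ - xⱼ)

L_0(-0.1) = (-0.1 - 0)/(-3 - 0) × (-0.1 - 3)/(-3 - 3) × (-0.1 - 6)/(-3 - 6) = 0.011673
L_1(-0.1) = (-0.1 - (-3))/(0 - (-3)) × (-0.1 - 3)/(0 - 3) × (-0.1 - 6)/(0 - 6) = 1.015537
L_2(-0.1) = (-0.1 - (-3))/(3 - (-3)) × (-0.1 - 0)/(3 - 0) × (-0.1 - 6)/(3 - 6) = -0.032759
L_3(-0.1) = (-0.1 - (-3))/(6 - (-3)) × (-0.1 - 0)/(6 - 0) × (-0.1 - 3)/(6 - 3) = 0.005549

P(-0.1) = 14×L_0(-0.1) + 20×L_1(-0.1) + 0×L_2(-0.1) + 24×L_3(-0.1)
P(-0.1) = 20.607346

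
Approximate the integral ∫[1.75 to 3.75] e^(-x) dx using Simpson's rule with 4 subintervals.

f(x) = e^(-x)
a = 1.75, b = 3.75, n = 4
h = (b - a)/n = 0.500000

Simpson's rule: (h/3)[f(x₀) + 4f(x₁) + 2f(x₂) + ... + f(xₙ)]

x_0 = 1.7500, f(x_0) = 0.173774, coefficient = 1
x_1 = 2.2500, f(x_1) = 0.105399, coefficient = 4
x_2 = 2.7500, f(x_2) = 0.063928, coefficient = 2
x_3 = 3.2500, f(x_3) = 0.038774, coefficient = 4
x_4 = 3.7500, f(x_4) = 0.023518, coefficient = 1

I ≈ (0.500000/3) × 0.901841 = 0.150307
Exact value: 0.150256
Error: 0.000051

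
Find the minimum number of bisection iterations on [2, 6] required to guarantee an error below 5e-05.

We need (b-a)/2^n ≤ 5e-05
(6 - 2)/2^n ≤ 5e-05
4/2^n ≤ 5e-05
2^n ≥ 80000
n ≥ log₂(80000) = 16.29
n ≥ 17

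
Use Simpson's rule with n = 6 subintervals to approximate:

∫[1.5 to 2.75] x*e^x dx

f(x) = x*e^x
a = 1.5, b = 2.75, n = 6
h = (b - a)/n = 0.208333

Simpson's rule: (h/3)[f(x₀) + 4f(x₁) + 2f(x₂) + ... + f(xₙ)]

x_0 = 1.5000, f(x_0) = 6.722534, coefficient = 1
x_1 = 1.7083, f(x_1) = 9.429580, coefficient = 4
x_2 = 1.9167, f(x_2) = 13.029998, coefficient = 2
x_3 = 2.1250, f(x_3) = 17.792407, coefficient = 4
x_4 = 2.3333, f(x_4) = 24.061937, coefficient = 2
x_5 = 2.5417, f(x_5) = 32.281254, coefficient = 4
x_6 = 2.7500, f(x_6) = 43.017238, coefficient = 1

I ≈ (0.208333/3) × 361.936607 = 25.134487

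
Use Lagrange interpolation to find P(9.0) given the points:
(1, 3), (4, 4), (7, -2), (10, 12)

Lagrange interpolation formula:
P(x) = Σ yᵢ × Lᵢ(x)
where Lᵢ(x) = Π_{j≠i} (x - xⱼ)/(xᵢ - xⱼ)

L_0(9.0) = (9.0 - 4)/(1 - 4) × (9.0 - 7)/(1 - 7) × (9.0 - 10)/(1 - 10) = 0.061728
L_1(9.0) = (9.0 - 1)/(4 - 1) × (9.0 - 7)/(4 - 7) × (9.0 - 10)/(4 - 10) = -0.296296
L_2(9.0) = (9.0 - 1)/(7 - 1) × (9.0 - 4)/(7 - 4) × (9.0 - 10)/(7 - 10) = 0.740741
L_3(9.0) = (9.0 - 1)/(10 - 1) × (9.0 - 4)/(10 - 4) × (9.0 - 7)/(10 - 7) = 0.493827

P(9.0) = 3×L_0(9.0) + 4×L_1(9.0) + (-2)×L_2(9.0) + 12×L_3(9.0)
P(9.0) = 3.444444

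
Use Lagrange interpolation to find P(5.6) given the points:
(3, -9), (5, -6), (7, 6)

Lagrange interpolation formula:
P(x) = Σ yᵢ × Lᵢ(x)
where Lᵢ(x) = Π_{j≠i} (x - xⱼ)/(xᵢ - xⱼ)

L_0(5.6) = (5.6 - 5)/(3 - 5) × (5.6 - 7)/(3 - 7) = -0.105000
L_1(5.6) = (5.6 - 3)/(5 - 3) × (5.6 - 7)/(5 - 7) = 0.910000
L_2(5.6) = (5.6 - 3)/(7 - 3) × (5.6 - 5)/(7 - 5) = 0.195000

P(5.6) = (-9)×L_0(5.6) + (-6)×L_1(5.6) + 6×L_2(5.6)
P(5.6) = -3.345000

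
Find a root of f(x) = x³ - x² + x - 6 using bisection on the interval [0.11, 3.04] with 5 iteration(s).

f(x) = x³ - x² + x - 6
Initial interval: [0.11, 3.04]

Iteration 1:
  c_1 = (0.110000 + 3.040000)/2 = 1.575000
  f(c_1) = f(1.575000) = -2.998641
  f(a) × f(c) ≥ 0, new interval: [1.575000, 3.040000]
Iteration 2:
  c_2 = (1.575000 + 3.040000)/2 = 2.307500
  f(c_2) = f(2.307500) = 3.269357
  f(a) × f(c) < 0, new interval: [1.575000, 2.307500]
Iteration 3:
  c_3 = (1.575000 + 2.307500)/2 = 1.941250
  f(c_3) = f(1.941250) = -0.511695
  f(a) × f(c) ≥ 0, new interval: [1.941250, 2.307500]
Iteration 4:
  c_4 = (1.941250 + 2.307500)/2 = 2.124375
  f(c_4) = f(2.124375) = 1.198645
  f(a) × f(c) < 0, new interval: [1.941250, 2.124375]
Iteration 5:
  c_5 = (1.941250 + 2.124375)/2 = 2.032813
  f(c_5) = f(2.032813) = 0.300731
  f(a) × f(c) < 0, new interval: [1.941250, 2.032813]

After 5 iteration(s), the approximation is c_5 = 2.032813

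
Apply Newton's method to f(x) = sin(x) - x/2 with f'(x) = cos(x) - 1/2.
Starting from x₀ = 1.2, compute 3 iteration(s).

f(x) = sin(x) - x/2
f'(x) = cos(x) - 1/2
x₀ = 1.2

Newton-Raphson formula: x_{n+1} = x_n - f(x_n)/f'(x_n)

Iteration 1:
  f(1.200000) = 0.332039
  f'(1.200000) = -0.137642
  x_1 = 1.200000 - 0.332039/(-0.137642) = 3.612334
Iteration 2:
  f(3.612334) = -2.259714
  f'(3.612334) = -1.391232
  x_2 = 3.612334 - (-2.259714)/(-1.391232) = 1.988080
Iteration 3:
  f(1.988080) = -0.079847
  f'(1.988080) = -0.905279
  x_3 = 1.988080 - (-0.079847)/(-0.905279) = 1.899879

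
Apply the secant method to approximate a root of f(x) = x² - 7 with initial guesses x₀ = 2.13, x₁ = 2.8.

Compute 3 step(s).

f(x) = x² - 7
x₀ = 2.13, x₁ = 2.8

Secant formula: x_{n+1} = x_n - f(x_n)(x_n - x_{n-1})/(f(x_n) - f(x_{n-1}))

Iteration 1:
  f(2.130000) = -2.463100
  f(2.800000) = 0.840000
  x_2 = 2.800000 - 0.840000×(2.800000 - 2.130000)/(0.840000 - (-2.463100))
       = 2.629615
Iteration 2:
  f(2.800000) = 0.840000
  f(2.629615) = -0.085127
  x_3 = 2.629615 - (-0.085127)×(2.629615 - 2.800000)/(-0.085127 - 0.840000)
       = 2.645293
Iteration 3:
  f(2.629615) = -0.085127
  f(2.645293) = -0.002426
  x_4 = 2.645293 - (-0.002426)×(2.645293 - 2.629615)/(-0.002426 - (-0.085127))
       = 2.645753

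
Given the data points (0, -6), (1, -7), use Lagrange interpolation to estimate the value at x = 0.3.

Lagrange interpolation formula:
P(x) = Σ yᵢ × Lᵢ(x)
where Lᵢ(x) = Π_{j≠i} (x - xⱼ)/(xᵢ - xⱼ)

L_0(0.3) = (0.3 - 1)/(0 - 1) = 0.700000
L_1(0.3) = (0.3 - 0)/(1 - 0) = 0.300000

P(0.3) = (-6)×L_0(0.3) + (-7)×L_1(0.3)
P(0.3) = -6.300000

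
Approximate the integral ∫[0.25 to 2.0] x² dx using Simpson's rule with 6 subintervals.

f(x) = x²
a = 0.25, b = 2.0, n = 6
h = (b - a)/n = 0.291667

Simpson's rule: (h/3)[f(x₀) + 4f(x₁) + 2f(x₂) + ... + f(xₙ)]

x_0 = 0.2500, f(x_0) = 0.062500, coefficient = 1
x_1 = 0.5417, f(x_1) = 0.293403, coefficient = 4
x_2 = 0.8333, f(x_2) = 0.694444, coefficient = 2
x_3 = 1.1250, f(x_3) = 1.265625, coefficient = 4
x_4 = 1.4167, f(x_4) = 2.006944, coefficient = 2
x_5 = 1.7083, f(x_5) = 2.918403, coefficient = 4
x_6 = 2.0000, f(x_6) = 4.000000, coefficient = 1

I ≈ (0.291667/3) × 27.375000 = 2.661458
Exact value: 2.661458
Error: 0.000000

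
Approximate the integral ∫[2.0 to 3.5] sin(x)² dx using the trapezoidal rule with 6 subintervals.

f(x) = sin(x)²
a = 2.0, b = 3.5, n = 6
h = (b - a)/n = 0.250000

Trapezoidal rule: (h/2)[f(x₀) + 2f(x₁) + 2f(x₂) + ... + f(xₙ)]

x_0 = 2.0000, f(x_0) = 0.826822, coefficient = 1
x_1 = 2.2500, f(x_1) = 0.605398, coefficient = 2
x_2 = 2.5000, f(x_2) = 0.358169, coefficient = 2
x_3 = 2.7500, f(x_3) = 0.145665, coefficient = 2
x_4 = 3.0000, f(x_4) = 0.019915, coefficient = 2
x_5 = 3.2500, f(x_5) = 0.011706, coefficient = 2
x_6 = 3.5000, f(x_6) = 0.123049, coefficient = 1

I ≈ (0.250000/2) × 3.231577 = 0.403947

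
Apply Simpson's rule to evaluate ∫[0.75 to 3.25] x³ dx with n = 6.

f(x) = x³
a = 0.75, b = 3.25, n = 6
h = (b - a)/n = 0.416667

Simpson's rule: (h/3)[f(x₀) + 4f(x₁) + 2f(x₂) + ... + f(xₙ)]

x_0 = 0.7500, f(x_0) = 0.421875, coefficient = 1
x_1 = 1.1667, f(x_1) = 1.587963, coefficient = 4
x_2 = 1.5833, f(x_2) = 3.969329, coefficient = 2
x_3 = 2.0000, f(x_3) = 8.000000, coefficient = 4
x_4 = 2.4167, f(x_4) = 14.114005, coefficient = 2
x_5 = 2.8333, f(x_5) = 22.745370, coefficient = 4
x_6 = 3.2500, f(x_6) = 34.328125, coefficient = 1

I ≈ (0.416667/3) × 200.250000 = 27.812500
Exact value: 27.812500
Error: 0.000000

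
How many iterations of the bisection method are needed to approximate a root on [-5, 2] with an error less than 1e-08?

We need (b-a)/2^n ≤ 1e-08
(2 - (-5))/2^n ≤ 1e-08
7/2^n ≤ 1e-08
2^n ≥ 700000000
n ≥ log₂(700000000) = 29.38
n ≥ 30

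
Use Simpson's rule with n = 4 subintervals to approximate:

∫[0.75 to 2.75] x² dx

f(x) = x²
a = 0.75, b = 2.75, n = 4
h = (b - a)/n = 0.500000

Simpson's rule: (h/3)[f(x₀) + 4f(x₁) + 2f(x₂) + ... + f(xₙ)]

x_0 = 0.7500, f(x_0) = 0.562500, coefficient = 1
x_1 = 1.2500, f(x_1) = 1.562500, coefficient = 4
x_2 = 1.7500, f(x_2) = 3.062500, coefficient = 2
x_3 = 2.2500, f(x_3) = 5.062500, coefficient = 4
x_4 = 2.7500, f(x_4) = 7.562500, coefficient = 1

I ≈ (0.500000/3) × 40.750000 = 6.791667
Exact value: 6.791667
Error: 0.000000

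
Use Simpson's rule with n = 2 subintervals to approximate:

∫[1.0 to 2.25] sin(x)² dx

f(x) = sin(x)²
a = 1.0, b = 2.25, n = 2
h = (b - a)/n = 0.625000

Simpson's rule: (h/3)[f(x₀) + 4f(x₁) + 2f(x₂) + ... + f(xₙ)]

x_0 = 1.0000, f(x_0) = 0.708073, coefficient = 1
x_1 = 1.6250, f(x_1) = 0.997065, coefficient = 4
x_2 = 2.2500, f(x_2) = 0.605398, coefficient = 1

I ≈ (0.625000/3) × 5.301731 = 1.104527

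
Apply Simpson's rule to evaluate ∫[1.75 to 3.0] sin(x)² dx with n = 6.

f(x) = sin(x)²
a = 1.75, b = 3.0, n = 6
h = (b - a)/n = 0.208333

Simpson's rule: (h/3)[f(x₀) + 4f(x₁) + 2f(x₂) + ... + f(xₙ)]

x_0 = 1.7500, f(x_0) = 0.968228, coefficient = 1
x_1 = 1.9583, f(x_1) = 0.857185, coefficient = 4
x_2 = 2.1667, f(x_2) = 0.685022, coefficient = 2
x_3 = 2.3750, f(x_3) = 0.481199, coefficient = 4
x_4 = 2.5833, f(x_4) = 0.280593, coefficient = 2
x_5 = 2.7917, f(x_5) = 0.117531, coefficient = 4
x_6 = 3.0000, f(x_6) = 0.019915, coefficient = 1

I ≈ (0.208333/3) × 8.743032 = 0.607155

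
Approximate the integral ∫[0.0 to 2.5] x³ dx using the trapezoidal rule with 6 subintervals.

f(x) = x³
a = 0.0, b = 2.5, n = 6
h = (b - a)/n = 0.416667

Trapezoidal rule: (h/2)[f(x₀) + 2f(x₁) + 2f(x₂) + ... + f(xₙ)]

x_0 = 0.0000, f(x_0) = 0.000000, coefficient = 1
x_1 = 0.4167, f(x_1) = 0.072338, coefficient = 2
x_2 = 0.8333, f(x_2) = 0.578704, coefficient = 2
x_3 = 1.2500, f(x_3) = 1.953125, coefficient = 2
x_4 = 1.6667, f(x_4) = 4.629630, coefficient = 2
x_5 = 2.0833, f(x_5) = 9.042245, coefficient = 2
x_6 = 2.5000, f(x_6) = 15.625000, coefficient = 1

I ≈ (0.416667/2) × 48.177083 = 10.036892
Exact value: 9.765625
Error: 0.271267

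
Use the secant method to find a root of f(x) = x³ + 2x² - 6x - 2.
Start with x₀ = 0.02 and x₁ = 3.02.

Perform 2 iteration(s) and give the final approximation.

f(x) = x³ + 2x² - 6x - 2
x₀ = 0.02, x₁ = 3.02

Secant formula: x_{n+1} = x_n - f(x_n)(x_n - x_{n-1})/(f(x_n) - f(x_{n-1}))

Iteration 1:
  f(0.020000) = -2.119192
  f(3.020000) = 25.664408
  x_2 = 3.020000 - 25.664408×(3.020000 - 0.020000)/(25.664408 - (-2.119192))
       = 0.248825
Iteration 2:
  f(3.020000) = 25.664408
  f(0.248825) = -3.353715
  x_3 = 0.248825 - (-3.353715)×(0.248825 - 3.020000)/(-3.353715 - 25.664408)
       = 0.569098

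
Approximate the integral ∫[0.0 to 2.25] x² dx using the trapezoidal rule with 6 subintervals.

f(x) = x²
a = 0.0, b = 2.25, n = 6
h = (b - a)/n = 0.375000

Trapezoidal rule: (h/2)[f(x₀) + 2f(x₁) + 2f(x₂) + ... + f(xₙ)]

x_0 = 0.0000, f(x_0) = 0.000000, coefficient = 1
x_1 = 0.3750, f(x_1) = 0.140625, coefficient = 2
x_2 = 0.7500, f(x_2) = 0.562500, coefficient = 2
x_3 = 1.1250, f(x_3) = 1.265625, coefficient = 2
x_4 = 1.5000, f(x_4) = 2.250000, coefficient = 2
x_5 = 1.8750, f(x_5) = 3.515625, coefficient = 2
x_6 = 2.2500, f(x_6) = 5.062500, coefficient = 1

I ≈ (0.375000/2) × 20.531250 = 3.849609
Exact value: 3.796875
Error: 0.052734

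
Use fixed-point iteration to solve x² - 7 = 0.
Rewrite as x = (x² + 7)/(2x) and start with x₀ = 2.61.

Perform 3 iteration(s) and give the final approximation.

Equation: x² - 7 = 0
Fixed-point form: x = (x² + 7)/(2x)
x₀ = 2.61

x_1 = g(2.610000) = 2.645996
x_2 = g(2.645996) = 2.645751
x_3 = g(2.645751) = 2.645751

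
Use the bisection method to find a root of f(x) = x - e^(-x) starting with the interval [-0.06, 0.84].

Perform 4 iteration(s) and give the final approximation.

f(x) = x - e^(-x)
Initial interval: [-0.06, 0.84]

Iteration 1:
  c_1 = (-0.060000 + 0.840000)/2 = 0.390000
  f(c_1) = f(0.390000) = -0.287057
  f(a) × f(c) ≥ 0, new interval: [0.390000, 0.840000]
Iteration 2:
  c_2 = (0.390000 + 0.840000)/2 = 0.615000
  f(c_2) = f(0.615000) = 0.074359
  f(a) × f(c) < 0, new interval: [0.390000, 0.615000]
Iteration 3:
  c_3 = (0.390000 + 0.615000)/2 = 0.502500
  f(c_3) = f(0.502500) = -0.102516
  f(a) × f(c) ≥ 0, new interval: [0.502500, 0.615000]
Iteration 4:
  c_4 = (0.502500 + 0.615000)/2 = 0.558750
  f(c_4) = f(0.558750) = -0.013174
  f(a) × f(c) ≥ 0, new interval: [0.558750, 0.615000]

After 4 iteration(s), the approximation is c_4 = 0.558750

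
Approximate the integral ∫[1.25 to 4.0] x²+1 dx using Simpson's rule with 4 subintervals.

f(x) = x²+1
a = 1.25, b = 4.0, n = 4
h = (b - a)/n = 0.687500

Simpson's rule: (h/3)[f(x₀) + 4f(x₁) + 2f(x₂) + ... + f(xₙ)]

x_0 = 1.2500, f(x_0) = 2.562500, coefficient = 1
x_1 = 1.9375, f(x_1) = 4.753906, coefficient = 4
x_2 = 2.6250, f(x_2) = 7.890625, coefficient = 2
x_3 = 3.3125, f(x_3) = 11.972656, coefficient = 4
x_4 = 4.0000, f(x_4) = 17.000000, coefficient = 1

I ≈ (0.687500/3) × 102.250000 = 23.432292
Exact value: 23.432292
Error: 0.000000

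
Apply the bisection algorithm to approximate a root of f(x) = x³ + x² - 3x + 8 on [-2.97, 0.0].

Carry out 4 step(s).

f(x) = x³ + x² - 3x + 8
Initial interval: [-2.97, 0.0]

Iteration 1:
  c_1 = (-2.970000 + 0.000000)/2 = -1.485000
  f(c_1) = f(-1.485000) = 11.385466
  f(a) × f(c) < 0, new interval: [-2.970000, -1.485000]
Iteration 2:
  c_2 = (-2.970000 + (-1.485000))/2 = -2.227500
  f(c_2) = f(-2.227500) = 8.591944
  f(a) × f(c) < 0, new interval: [-2.970000, -2.227500]
Iteration 3:
  c_3 = (-2.970000 + (-2.227500))/2 = -2.598750
  f(c_3) = f(-2.598750) = 4.999089
  f(a) × f(c) < 0, new interval: [-2.970000, -2.598750]
Iteration 4:
  c_4 = (-2.970000 + (-2.598750))/2 = -2.784375
  f(c_4) = f(-2.784375) = 2.519322
  f(a) × f(c) < 0, new interval: [-2.970000, -2.784375]

After 4 iteration(s), the approximation is c_4 = -2.784375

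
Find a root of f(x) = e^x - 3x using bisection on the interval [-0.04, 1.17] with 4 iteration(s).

f(x) = e^x - 3x
Initial interval: [-0.04, 1.17]

Iteration 1:
  c_1 = (-0.040000 + 1.170000)/2 = 0.565000
  f(c_1) = f(0.565000) = 0.064448
  f(a) × f(c) ≥ 0, new interval: [0.565000, 1.170000]
Iteration 2:
  c_2 = (0.565000 + 1.170000)/2 = 0.867500
  f(c_2) = f(0.867500) = -0.221549
  f(a) × f(c) < 0, new interval: [0.565000, 0.867500]
Iteration 3:
  c_3 = (0.565000 + 0.867500)/2 = 0.716250
  f(c_3) = f(0.716250) = -0.102006
  f(a) × f(c) < 0, new interval: [0.565000, 0.716250]
Iteration 4:
  c_4 = (0.565000 + 0.716250)/2 = 0.640625
  f(c_4) = f(0.640625) = -0.024208
  f(a) × f(c) < 0, new interval: [0.565000, 0.640625]

After 4 iteration(s), the approximation is c_4 = 0.640625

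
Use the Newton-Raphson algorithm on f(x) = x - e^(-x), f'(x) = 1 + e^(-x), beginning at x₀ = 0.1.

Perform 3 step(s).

f(x) = x - e^(-x)
f'(x) = 1 + e^(-x)
x₀ = 0.1

Newton-Raphson formula: x_{n+1} = x_n - f(x_n)/f'(x_n)

Iteration 1:
  f(0.100000) = -0.804837
  f'(0.100000) = 1.904837
  x_1 = 0.100000 - (-0.804837)/1.904837 = 0.522523
Iteration 2:
  f(0.522523) = -0.070500
  f'(0.522523) = 1.593023
  x_2 = 0.522523 - (-0.070500)/1.593023 = 0.566778
Iteration 3:
  f(0.566778) = -0.000572
  f'(0.566778) = 1.567350
  x_3 = 0.566778 - (-0.000572)/1.567350 = 0.567143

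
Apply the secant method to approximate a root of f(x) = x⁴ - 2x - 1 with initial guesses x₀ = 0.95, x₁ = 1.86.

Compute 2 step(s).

f(x) = x⁴ - 2x - 1
x₀ = 0.95, x₁ = 1.86

Secant formula: x_{n+1} = x_n - f(x_n)(x_n - x_{n-1})/(f(x_n) - f(x_{n-1}))

Iteration 1:
  f(0.950000) = -2.085494
  f(1.860000) = 7.248832
  x_2 = 1.860000 - 7.248832×(1.860000 - 0.950000)/(7.248832 - (-2.085494))
       = 1.153314
Iteration 2:
  f(1.860000) = 7.248832
  f(1.153314) = -1.537374
  x_3 = 1.153314 - (-1.537374)×(1.153314 - 1.860000)/(-1.537374 - 7.248832)
       = 1.276967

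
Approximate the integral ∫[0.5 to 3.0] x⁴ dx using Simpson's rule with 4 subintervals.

f(x) = x⁴
a = 0.5, b = 3.0, n = 4
h = (b - a)/n = 0.625000

Simpson's rule: (h/3)[f(x₀) + 4f(x₁) + 2f(x₂) + ... + f(xₙ)]

x_0 = 0.5000, f(x_0) = 0.062500, coefficient = 1
x_1 = 1.1250, f(x_1) = 1.601807, coefficient = 4
x_2 = 1.7500, f(x_2) = 9.378906, coefficient = 2
x_3 = 2.3750, f(x_3) = 31.816650, coefficient = 4
x_4 = 3.0000, f(x_4) = 81.000000, coefficient = 1

I ≈ (0.625000/3) × 233.494141 = 48.644613
Exact value: 48.593750
Error: 0.050863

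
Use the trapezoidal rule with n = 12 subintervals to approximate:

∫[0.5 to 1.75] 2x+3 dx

f(x) = 2x+3
a = 0.5, b = 1.75, n = 12
h = (b - a)/n = 0.104167

Trapezoidal rule: (h/2)[f(x₀) + 2f(x₁) + 2f(x₂) + ... + f(xₙ)]

x_0 = 0.5000, f(x_0) = 4.000000, coefficient = 1
x_1 = 0.6042, f(x_1) = 4.208333, coefficient = 2
x_2 = 0.7083, f(x_2) = 4.416667, coefficient = 2
x_3 = 0.8125, f(x_3) = 4.625000, coefficient = 2
x_4 = 0.9167, f(x_4) = 4.833333, coefficient = 2
x_5 = 1.0208, f(x_5) = 5.041667, coefficient = 2
x_6 = 1.1250, f(x_6) = 5.250000, coefficient = 2
x_7 = 1.2292, f(x_7) = 5.458333, coefficient = 2
x_8 = 1.3333, f(x_8) = 5.666667, coefficient = 2
x_9 = 1.4375, f(x_9) = 5.875000, coefficient = 2
x_10 = 1.5417, f(x_10) = 6.083333, coefficient = 2
x_11 = 1.6458, f(x_11) = 6.291667, coefficient = 2
x_12 = 1.7500, f(x_12) = 6.500000, coefficient = 1

I ≈ (0.104167/2) × 126.000000 = 6.562500
Exact value: 6.562500
Error: 0.000000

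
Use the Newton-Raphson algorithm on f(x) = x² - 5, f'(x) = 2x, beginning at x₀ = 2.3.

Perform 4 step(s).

f(x) = x² - 5
f'(x) = 2x
x₀ = 2.3

Newton-Raphson formula: x_{n+1} = x_n - f(x_n)/f'(x_n)

Iteration 1:
  f(2.300000) = 0.290000
  f'(2.300000) = 4.600000
  x_1 = 2.300000 - 0.290000/4.600000 = 2.236957
Iteration 2:
  f(2.236957) = 0.003974
  f'(2.236957) = 4.473913
  x_2 = 2.236957 - 0.003974/4.473913 = 2.236068
Iteration 3:
  f(2.236068) = 0.000001
  f'(2.236068) = 4.472136
  x_3 = 2.236068 - 0.000001/4.472136 = 2.236068
Iteration 4:
  f(2.236068) = 0.000000
  f'(2.236068) = 4.472136
  x_4 = 2.236068 - 0.000000/4.472136 = 2.236068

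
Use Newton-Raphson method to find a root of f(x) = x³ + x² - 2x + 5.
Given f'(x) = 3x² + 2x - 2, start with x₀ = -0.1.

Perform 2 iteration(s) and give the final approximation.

f(x) = x³ + x² - 2x + 5
f'(x) = 3x² + 2x - 2
x₀ = -0.1

Newton-Raphson formula: x_{n+1} = x_n - f(x_n)/f'(x_n)

Iteration 1:
  f(-0.100000) = 5.209000
  f'(-0.100000) = -2.170000
  x_1 = -0.100000 - 5.209000/(-2.170000) = 2.300461
Iteration 2:
  f(2.300461) = 17.865513
  f'(2.300461) = 18.477282
  x_2 = 2.300461 - 17.865513/18.477282 = 1.333570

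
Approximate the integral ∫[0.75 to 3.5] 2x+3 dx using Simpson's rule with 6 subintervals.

f(x) = 2x+3
a = 0.75, b = 3.5, n = 6
h = (b - a)/n = 0.458333

Simpson's rule: (h/3)[f(x₀) + 4f(x₁) + 2f(x₂) + ... + f(xₙ)]

x_0 = 0.7500, f(x_0) = 4.500000, coefficient = 1
x_1 = 1.2083, f(x_1) = 5.416667, coefficient = 4
x_2 = 1.6667, f(x_2) = 6.333333, coefficient = 2
x_3 = 2.1250, f(x_3) = 7.250000, coefficient = 4
x_4 = 2.5833, f(x_4) = 8.166667, coefficient = 2
x_5 = 3.0417, f(x_5) = 9.083333, coefficient = 4
x_6 = 3.5000, f(x_6) = 10.000000, coefficient = 1

I ≈ (0.458333/3) × 130.500000 = 19.937500
Exact value: 19.937500
Error: 0.000000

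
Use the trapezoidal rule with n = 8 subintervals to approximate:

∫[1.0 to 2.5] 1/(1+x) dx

f(x) = 1/(1+x)
a = 1.0, b = 2.5, n = 8
h = (b - a)/n = 0.187500

Trapezoidal rule: (h/2)[f(x₀) + 2f(x₁) + 2f(x₂) + ... + f(xₙ)]

x_0 = 1.0000, f(x_0) = 0.500000, coefficient = 1
x_1 = 1.1875, f(x_1) = 0.457143, coefficient = 2
x_2 = 1.3750, f(x_2) = 0.421053, coefficient = 2
x_3 = 1.5625, f(x_3) = 0.390244, coefficient = 2
x_4 = 1.7500, f(x_4) = 0.363636, coefficient = 2
x_5 = 1.9375, f(x_5) = 0.340426, coefficient = 2
x_6 = 2.1250, f(x_6) = 0.320000, coefficient = 2
x_7 = 2.3125, f(x_7) = 0.301887, coefficient = 2
x_8 = 2.5000, f(x_8) = 0.285714, coefficient = 1

I ≈ (0.187500/2) × 5.974490 = 0.560108
Exact value: 0.559616
Error: 0.000493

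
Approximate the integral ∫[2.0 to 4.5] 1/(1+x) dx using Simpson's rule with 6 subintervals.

f(x) = 1/(1+x)
a = 2.0, b = 4.5, n = 6
h = (b - a)/n = 0.416667

Simpson's rule: (h/3)[f(x₀) + 4f(x₁) + 2f(x₂) + ... + f(xₙ)]

x_0 = 2.0000, f(x_0) = 0.333333, coefficient = 1
x_1 = 2.4167, f(x_1) = 0.292683, coefficient = 4
x_2 = 2.8333, f(x_2) = 0.260870, coefficient = 2
x_3 = 3.2500, f(x_3) = 0.235294, coefficient = 4
x_4 = 3.6667, f(x_4) = 0.214286, coefficient = 2
x_5 = 4.0833, f(x_5) = 0.196721, coefficient = 4
x_6 = 4.5000, f(x_6) = 0.181818, coefficient = 1

I ≈ (0.416667/3) × 4.364255 = 0.606147
Exact value: 0.606136
Error: 0.000011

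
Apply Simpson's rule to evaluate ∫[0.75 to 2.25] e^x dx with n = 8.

f(x) = e^x
a = 0.75, b = 2.25, n = 8
h = (b - a)/n = 0.187500

Simpson's rule: (h/3)[f(x₀) + 4f(x₁) + 2f(x₂) + ... + f(xₙ)]

x_0 = 0.7500, f(x_0) = 2.117000, coefficient = 1
x_1 = 0.9375, f(x_1) = 2.553589, coefficient = 4
x_2 = 1.1250, f(x_2) = 3.080217, coefficient = 2
x_3 = 1.3125, f(x_3) = 3.715451, coefficient = 4
x_4 = 1.5000, f(x_4) = 4.481689, coefficient = 2
x_5 = 1.6875, f(x_5) = 5.405949, coefficient = 4
x_6 = 1.8750, f(x_6) = 6.520819, coefficient = 2
x_7 = 2.0625, f(x_7) = 7.865609, coefficient = 4
x_8 = 2.2500, f(x_8) = 9.487736, coefficient = 1

I ≈ (0.187500/3) × 117.932580 = 7.370786
Exact value: 7.370736
Error: 0.000050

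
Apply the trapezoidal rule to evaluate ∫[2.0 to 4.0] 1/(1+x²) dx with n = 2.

f(x) = 1/(1+x²)
a = 2.0, b = 4.0, n = 2
h = (b - a)/n = 1.000000

Trapezoidal rule: (h/2)[f(x₀) + 2f(x₁) + 2f(x₂) + ... + f(xₙ)]

x_0 = 2.0000, f(x_0) = 0.200000, coefficient = 1
x_1 = 3.0000, f(x_1) = 0.100000, coefficient = 2
x_2 = 4.0000, f(x_2) = 0.058824, coefficient = 1

I ≈ (1.000000/2) × 0.458824 = 0.229412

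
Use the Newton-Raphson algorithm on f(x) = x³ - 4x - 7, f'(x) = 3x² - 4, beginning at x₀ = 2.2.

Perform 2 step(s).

f(x) = x³ - 4x - 7
f'(x) = 3x² - 4
x₀ = 2.2

Newton-Raphson formula: x_{n+1} = x_n - f(x_n)/f'(x_n)

Iteration 1:
  f(2.200000) = -5.152000
  f'(2.200000) = 10.520000
  x_1 = 2.200000 - (-5.152000)/10.520000 = 2.689734
Iteration 2:
  f(2.689734) = 1.700396
  f'(2.689734) = 17.704004
  x_2 = 2.689734 - 1.700396/17.704004 = 2.593688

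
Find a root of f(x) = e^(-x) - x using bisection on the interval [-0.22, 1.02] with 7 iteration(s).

f(x) = e^(-x) - x
Initial interval: [-0.22, 1.02]

Iteration 1:
  c_1 = (-0.220000 + 1.020000)/2 = 0.400000
  f(c_1) = f(0.400000) = 0.270320
  f(a) × f(c) ≥ 0, new interval: [0.400000, 1.020000]
Iteration 2:
  c_2 = (0.400000 + 1.020000)/2 = 0.710000
  f(c_2) = f(0.710000) = -0.218356
  f(a) × f(c) < 0, new interval: [0.400000, 0.710000]
Iteration 3:
  c_3 = (0.400000 + 0.710000)/2 = 0.555000
  f(c_3) = f(0.555000) = 0.019072
  f(a) × f(c) ≥ 0, new interval: [0.555000, 0.710000]
Iteration 4:
  c_4 = (0.555000 + 0.710000)/2 = 0.632500
  f(c_4) = f(0.632500) = -0.101238
  f(a) × f(c) < 0, new interval: [0.555000, 0.632500]
Iteration 5:
  c_5 = (0.555000 + 0.632500)/2 = 0.593750
  f(c_5) = f(0.593750) = -0.041498
  f(a) × f(c) < 0, new interval: [0.555000, 0.593750]
Iteration 6:
  c_6 = (0.555000 + 0.593750)/2 = 0.574375
  f(c_6) = f(0.574375) = -0.011318
  f(a) × f(c) < 0, new interval: [0.555000, 0.574375]
Iteration 7:
  c_7 = (0.555000 + 0.574375)/2 = 0.564688
  f(c_7) = f(0.564688) = 0.003850
  f(a) × f(c) ≥ 0, new interval: [0.564688, 0.574375]

After 7 iteration(s), the approximation is c_7 = 0.564688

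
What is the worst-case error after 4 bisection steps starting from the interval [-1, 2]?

Bisection error bound: |error| ≤ (b-a)/2^n
|error| ≤ (2 - (-1))/2^4 = 3/2^4
|error| ≤ 0.1875000000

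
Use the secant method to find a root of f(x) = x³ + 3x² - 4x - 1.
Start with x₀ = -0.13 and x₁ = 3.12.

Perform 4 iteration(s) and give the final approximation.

f(x) = x³ + 3x² - 4x - 1
x₀ = -0.13, x₁ = 3.12

Secant formula: x_{n+1} = x_n - f(x_n)(x_n - x_{n-1})/(f(x_n) - f(x_{n-1}))

Iteration 1:
  f(-0.130000) = -0.431497
  f(3.120000) = 46.094528
  x_2 = 3.120000 - 46.094528×(3.120000 - (-0.130000))/(46.094528 - (-0.431497))
       = -0.099858
Iteration 2:
  f(3.120000) = 46.094528
  f(-0.099858) = -0.571647
  x_3 = -0.099858 - (-0.571647)×(-0.099858 - 3.120000)/(-0.571647 - 46.094528)
       = -0.060416
Iteration 3:
  f(-0.099858) = -0.571647
  f(-0.060416) = -0.747605
  x_4 = -0.060416 - (-0.747605)×(-0.060416 - (-0.099858))/(-0.747605 - (-0.571647))
       = -0.227997
Iteration 4:
  f(-0.060416) = -0.747605
  f(-0.227997) = 0.056083
  x_5 = -0.227997 - 0.056083×(-0.227997 - (-0.060416))/(0.056083 - (-0.747605))
       = -0.216303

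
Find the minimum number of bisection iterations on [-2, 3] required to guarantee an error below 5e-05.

We need (b-a)/2^n ≤ 5e-05
(3 - (-2))/2^n ≤ 5e-05
5/2^n ≤ 5e-05
2^n ≥ 100000
n ≥ log₂(100000) = 16.61
n ≥ 17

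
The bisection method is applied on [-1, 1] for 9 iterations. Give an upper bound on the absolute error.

Bisection error bound: |error| ≤ (b-a)/2^n
|error| ≤ (1 - (-1))/2^9 = 2/2^9
|error| ≤ 0.0039062500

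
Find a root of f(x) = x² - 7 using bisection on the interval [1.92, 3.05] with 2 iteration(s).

f(x) = x² - 7
Initial interval: [1.92, 3.05]

Iteration 1:
  c_1 = (1.920000 + 3.050000)/2 = 2.485000
  f(c_1) = f(2.485000) = -0.824775
  f(a) × f(c) ≥ 0, new interval: [2.485000, 3.050000]
Iteration 2:
  c_2 = (2.485000 + 3.050000)/2 = 2.767500
  f(c_2) = f(2.767500) = 0.659056
  f(a) × f(c) < 0, new interval: [2.485000, 2.767500]

After 2 iteration(s), the approximation is c_2 = 2.767500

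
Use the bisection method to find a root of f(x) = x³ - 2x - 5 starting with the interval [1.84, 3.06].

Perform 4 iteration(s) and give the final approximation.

f(x) = x³ - 2x - 5
Initial interval: [1.84, 3.06]

Iteration 1:
  c_1 = (1.840000 + 3.060000)/2 = 2.450000
  f(c_1) = f(2.450000) = 4.806125
  f(a) × f(c) < 0, new interval: [1.840000, 2.450000]
Iteration 2:
  c_2 = (1.840000 + 2.450000)/2 = 2.145000
  f(c_2) = f(2.145000) = 0.579199
  f(a) × f(c) < 0, new interval: [1.840000, 2.145000]
Iteration 3:
  c_3 = (1.840000 + 2.145000)/2 = 1.992500
  f(c_3) = f(1.992500) = -1.074663
  f(a) × f(c) ≥ 0, new interval: [1.992500, 2.145000]
Iteration 4:
  c_4 = (1.992500 + 2.145000)/2 = 2.068750
  f(c_4) = f(2.068750) = -0.283816
  f(a) × f(c) ≥ 0, new interval: [2.068750, 2.145000]

After 4 iteration(s), the approximation is c_4 = 2.068750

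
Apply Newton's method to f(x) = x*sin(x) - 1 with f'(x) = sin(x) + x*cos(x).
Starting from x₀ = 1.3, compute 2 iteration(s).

f(x) = x*sin(x) - 1
f'(x) = sin(x) + x*cos(x)
x₀ = 1.3

Newton-Raphson formula: x_{n+1} = x_n - f(x_n)/f'(x_n)

Iteration 1:
  f(1.300000) = 0.252626
  f'(1.300000) = 1.311307
  x_1 = 1.300000 - 0.252626/1.311307 = 1.107348
Iteration 2:
  f(1.107348) = -0.009459
  f'(1.107348) = 1.389540
  x_2 = 1.107348 - (-0.009459)/1.389540 = 1.114155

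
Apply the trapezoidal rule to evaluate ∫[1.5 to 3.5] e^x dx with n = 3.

f(x) = e^x
a = 1.5, b = 3.5, n = 3
h = (b - a)/n = 0.666667

Trapezoidal rule: (h/2)[f(x₀) + 2f(x₁) + 2f(x₂) + ... + f(xₙ)]

x_0 = 1.5000, f(x_0) = 4.481689, coefficient = 1
x_1 = 2.1667, f(x_1) = 8.729138, coefficient = 2
x_2 = 2.8333, f(x_2) = 17.002040, coefficient = 2
x_3 = 3.5000, f(x_3) = 33.115452, coefficient = 1

I ≈ (0.666667/2) × 89.059498 = 29.686499
Exact value: 28.633763
Error: 1.052736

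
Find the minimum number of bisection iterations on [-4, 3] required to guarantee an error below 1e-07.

We need (b-a)/2^n ≤ 1e-07
(3 - (-4))/2^n ≤ 1e-07
7/2^n ≤ 1e-07
2^n ≥ 70000000
n ≥ log₂(70000000) = 26.06
n ≥ 27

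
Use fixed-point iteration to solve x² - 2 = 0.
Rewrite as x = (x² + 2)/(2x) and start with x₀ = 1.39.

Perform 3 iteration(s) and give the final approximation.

Equation: x² - 2 = 0
Fixed-point form: x = (x² + 2)/(2x)
x₀ = 1.39

x_1 = g(1.390000) = 1.414424
x_2 = g(1.414424) = 1.414214
x_3 = g(1.414214) = 1.414214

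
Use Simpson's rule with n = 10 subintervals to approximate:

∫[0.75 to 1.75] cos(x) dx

f(x) = cos(x)
a = 0.75, b = 1.75, n = 10
h = (b - a)/n = 0.100000

Simpson's rule: (h/3)[f(x₀) + 4f(x₁) + 2f(x₂) + ... + f(xₙ)]

x_0 = 0.7500, f(x_0) = 0.731689, coefficient = 1
x_1 = 0.8500, f(x_1) = 0.659983, coefficient = 4
x_2 = 0.9500, f(x_2) = 0.581683, coefficient = 2
x_3 = 1.0500, f(x_3) = 0.497571, coefficient = 4
x_4 = 1.1500, f(x_4) = 0.408487, coefficient = 2
x_5 = 1.2500, f(x_5) = 0.315322, coefficient = 4
x_6 = 1.3500, f(x_6) = 0.219007, coefficient = 2
x_7 = 1.4500, f(x_7) = 0.120503, coefficient = 4
x_8 = 1.5500, f(x_8) = 0.020795, coefficient = 2
x_9 = 1.6500, f(x_9) = -0.079121, coefficient = 4
x_10 = 1.7500, f(x_10) = -0.178246, coefficient = 1

I ≈ (0.100000/3) × 9.070421 = 0.302347
Exact value: 0.302347
Error: 0.000000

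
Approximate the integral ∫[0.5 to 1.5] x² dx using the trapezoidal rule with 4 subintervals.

f(x) = x²
a = 0.5, b = 1.5, n = 4
h = (b - a)/n = 0.250000

Trapezoidal rule: (h/2)[f(x₀) + 2f(x₁) + 2f(x₂) + ... + f(xₙ)]

x_0 = 0.5000, f(x_0) = 0.250000, coefficient = 1
x_1 = 0.7500, f(x_1) = 0.562500, coefficient = 2
x_2 = 1.0000, f(x_2) = 1.000000, coefficient = 2
x_3 = 1.2500, f(x_3) = 1.562500, coefficient = 2
x_4 = 1.5000, f(x_4) = 2.250000, coefficient = 1

I ≈ (0.250000/2) × 8.750000 = 1.093750
Exact value: 1.083333
Error: 0.010417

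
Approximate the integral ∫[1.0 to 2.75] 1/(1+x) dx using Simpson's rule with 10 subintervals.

f(x) = 1/(1+x)
a = 1.0, b = 2.75, n = 10
h = (b - a)/n = 0.175000

Simpson's rule: (h/3)[f(x₀) + 4f(x₁) + 2f(x₂) + ... + f(xₙ)]

x_0 = 1.0000, f(x_0) = 0.500000, coefficient = 1
x_1 = 1.1750, f(x_1) = 0.459770, coefficient = 4
x_2 = 1.3500, f(x_2) = 0.425532, coefficient = 2
x_3 = 1.5250, f(x_3) = 0.396040, coefficient = 4
x_4 = 1.7000, f(x_4) = 0.370370, coefficient = 2
x_5 = 1.8750, f(x_5) = 0.347826, coefficient = 4
x_6 = 2.0500, f(x_6) = 0.327869, coefficient = 2
x_7 = 2.2250, f(x_7) = 0.310078, coefficient = 4
x_8 = 2.4000, f(x_8) = 0.294118, coefficient = 2
x_9 = 2.5750, f(x_9) = 0.279720, coefficient = 4
x_10 = 2.7500, f(x_10) = 0.266667, coefficient = 1

I ≈ (0.175000/3) × 10.776179 = 0.628610
Exact value: 0.628609
Error: 0.000002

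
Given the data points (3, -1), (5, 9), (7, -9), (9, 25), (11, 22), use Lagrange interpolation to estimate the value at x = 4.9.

Lagrange interpolation formula:
P(x) = Σ yᵢ × Lᵢ(x)
where Lᵢ(x) = Π_{j≠i} (x - xⱼ)/(xᵢ - xⱼ)

L_0(4.9) = (4.9 - 5)/(3 - 5) × (4.9 - 7)/(3 - 7) × (4.9 - 9)/(3 - 9) × (4.9 - 11)/(3 - 11) = 0.013677
L_1(4.9) = (4.9 - 3)/(5 - 3) × (4.9 - 7)/(5 - 7) × (4.9 - 9)/(5 - 9) × (4.9 - 11)/(5 - 11) = 1.039478
L_2(4.9) = (4.9 - 3)/(7 - 3) × (4.9 - 5)/(7 - 5) × (4.9 - 9)/(7 - 9) × (4.9 - 11)/(7 - 11) = -0.074248
L_3(4.9) = (4.9 - 3)/(9 - 3) × (4.9 - 5)/(9 - 5) × (4.9 - 7)/(9 - 7) × (4.9 - 11)/(9 - 11) = 0.025353
L_4(4.9) = (4.9 - 3)/(11 - 3) × (4.9 - 5)/(11 - 5) × (4.9 - 7)/(11 - 7) × (4.9 - 9)/(11 - 9) = -0.004260

P(4.9) = (-1)×L_0(4.9) + 9×L_1(4.9) + (-9)×L_2(4.9) + 25×L_3(4.9) + 22×L_4(4.9)
P(4.9) = 10.549966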